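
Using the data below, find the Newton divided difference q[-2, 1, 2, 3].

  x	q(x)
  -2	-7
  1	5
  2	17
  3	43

q[-2,1] = (5 - (-7)) / (1 - (-2)) = 4
q[1,2] = (17 - 5) / (2 - 1) = 12
q[2,3] = (43 - 17) / (3 - 2) = 26
q[-2,1,2] = (12 - 4) / (2 - (-2)) = 2
q[1,2,3] = (26 - 12) / (3 - 1) = 7
q[-2,1,2,3] = (7 - 2) / (3 - (-2)) = 1

1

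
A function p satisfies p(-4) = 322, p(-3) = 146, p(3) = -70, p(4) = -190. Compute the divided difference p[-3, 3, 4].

-12

p[-3,3] = (-70 - 146) / (3 - (-3)) = -36
p[3,4] = (-190 - (-70)) / (4 - 3) = -120
p[-3,3,4] = (-120 - (-36)) / (4 - (-3)) = -12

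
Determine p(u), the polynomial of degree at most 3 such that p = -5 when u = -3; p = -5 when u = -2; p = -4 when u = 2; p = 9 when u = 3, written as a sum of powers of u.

p(u) = (5/12)u^3 + (13/10)u^2 - (17/12)u - 97/10

Newton's divided differences:
p[-3,-2] = (-5 - (-5)) / (-2 - (-3)) = 0
p[-2,2] = (-4 - (-5)) / (2 - (-2)) = 1/4
p[2,3] = (9 - (-4)) / (3 - 2) = 13
p[-3,-2,2] = (1/4 - 0) / (2 - (-3)) = 1/20
p[-2,2,3] = (13 - 1/4) / (3 - (-2)) = 51/20
p[-3,-2,2,3] = (51/20 - 1/20) / (3 - (-3)) = 5/12
p(u) = -5 + (1/20)·(u + 3)(u + 2) + (5/12)·(u + 3)(u + 2)(u - 2)
Expanding: p(u) = (5/12)u^3 + (13/10)u^2 - (17/12)u - 97/10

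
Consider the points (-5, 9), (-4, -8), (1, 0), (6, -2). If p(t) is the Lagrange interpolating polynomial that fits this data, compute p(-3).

Evaluate each Lagrange basis at t = -3:
L_0(-3) = (1)·(-4)·(-9)/[(-1)·(-6)·(-11)] = -6/11
L_1(-3) = (2)·(-4)·(-9)/[(1)·(-5)·(-10)] = 36/25
L_2(-3) = (2)·(1)·(-9)/[(6)·(5)·(-5)] = 3/25
L_3(-3) = (2)·(1)·(-4)/[(11)·(10)·(5)] = -4/275
Sum: 9·(-6/11) + (-8)·(36/25) + 0 + (-2)·(-4/275) = -82/5

-82/5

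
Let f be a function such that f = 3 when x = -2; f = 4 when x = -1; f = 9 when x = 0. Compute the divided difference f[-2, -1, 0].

2

f[-2,-1] = (4 - 3) / (-1 - (-2)) = 1
f[-1,0] = (9 - 4) / (0 - (-1)) = 5
f[-2,-1,0] = (5 - 1) / (0 - (-2)) = 2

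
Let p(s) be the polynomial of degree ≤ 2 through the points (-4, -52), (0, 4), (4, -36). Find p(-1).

-1

Evaluate each Lagrange basis at s = -1:
L_0(-1) = (-1)·(-5)/[(-4)·(-8)] = 5/32
L_1(-1) = (3)·(-5)/[(4)·(-4)] = 15/16
L_2(-1) = (3)·(-1)/[(8)·(4)] = -3/32
Sum: (-52)·(5/32) + 4·(15/16) + (-36)·(-3/32) = -1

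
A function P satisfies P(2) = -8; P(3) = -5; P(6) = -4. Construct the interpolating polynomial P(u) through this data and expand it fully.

P(u) = -(2/3)u^2 + (19/3)u - 18

Build the Lagrange basis polynomials:
L_0(u) = (u - 3)(u - 6) / [4] = (1/4)u^2 - (9/4)u + 9/2
L_1(u) = (u - 2)(u - 6) / [-3] = -(1/3)u^2 + (8/3)u - 4
L_2(u) = (u - 2)(u - 3) / [12] = (1/12)u^2 - (5/12)u + 1/2
P(u) = (-8)·L_0 + (-5)·L_1 + (-4)·L_2
  (-8)·L_0(u) = -2u^2 + 18u - 36
  (-5)·L_1(u) = (5/3)u^2 - (40/3)u + 20
  (-4)·L_2(u) = -(1/3)u^2 + (5/3)u - 2
Adding term by term: -(2/3)u^2 + (19/3)u - 18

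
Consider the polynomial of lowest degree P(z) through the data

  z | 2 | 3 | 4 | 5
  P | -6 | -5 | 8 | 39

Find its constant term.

4

Build the Lagrange basis polynomials:
L_0(z) = (z - 3)(z - 4)(z - 5) / [-6] = -(1/6)z^3 + 2z^2 - (47/6)z + 10
L_1(z) = (z - 2)(z - 4)(z - 5) / [2] = (1/2)z^3 - (11/2)z^2 + 19z - 20
L_2(z) = (z - 2)(z - 3)(z - 5) / [-2] = -(1/2)z^3 + 5z^2 - (31/2)z + 15
L_3(z) = (z - 2)(z - 3)(z - 4) / [6] = (1/6)z^3 - (3/2)z^2 + (13/3)z - 4
P(z) = (-6)·L_0 + (-5)·L_1 + 8·L_2 + 39·L_3
Only the constant term is needed; take it from each L_i and combine:
(-6)·(10) + (-5)·(-20) + 8·(15) + 39·(-4) = 4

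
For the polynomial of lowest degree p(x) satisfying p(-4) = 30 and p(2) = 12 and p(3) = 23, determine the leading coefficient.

The leading coefficient equals the top divided difference p[-4,2,3].
p[-4,2] = (12 - 30) / (2 - (-4)) = -3
p[2,3] = (23 - 12) / (3 - 2) = 11
p[-4,2,3] = (11 - (-3)) / (3 - (-4)) = 2

2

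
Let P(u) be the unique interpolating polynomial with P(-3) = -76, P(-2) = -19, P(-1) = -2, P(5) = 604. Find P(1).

8

Evaluate each Lagrange basis at u = 1:
L_0(1) = (3)·(2)·(-4)/[(-1)·(-2)·(-8)] = 3/2
L_1(1) = (4)·(2)·(-4)/[(1)·(-1)·(-7)] = -32/7
L_2(1) = (4)·(3)·(-4)/[(2)·(1)·(-6)] = 4
L_3(1) = (4)·(3)·(2)/[(8)·(7)·(6)] = 1/14
Sum: (-76)·(3/2) + (-19)·(-32/7) + (-2)·(4) + 604·(1/14) = 8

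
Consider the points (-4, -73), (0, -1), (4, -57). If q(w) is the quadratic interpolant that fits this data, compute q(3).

Using Newton's divided-difference form:
q[-4,0] = (-1 - (-73)) / (0 - (-4)) = 18
q[0,4] = (-57 - (-1)) / (4 - 0) = -14
q[-4,0,4] = (-14 - 18) / (4 - (-4)) = -4
q(3) = -73 + 18·(7) + (-4)·(7)·(3) = -31

-31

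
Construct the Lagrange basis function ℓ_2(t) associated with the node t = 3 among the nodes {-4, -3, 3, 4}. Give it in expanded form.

ℓ_2(t) = (t + 4)(t + 3)(t - 4) / [(7)·(6)·(-1)]
       = (t^3 + 3t^2 - 16t - 48) / (-42)

ℓ_2(t) = -(1/42)t^3 - (1/14)t^2 + (8/21)t + 8/7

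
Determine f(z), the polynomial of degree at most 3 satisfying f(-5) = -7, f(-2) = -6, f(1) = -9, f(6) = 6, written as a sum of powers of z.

f(z) = (13/198)z^3 + (17/99)z^2 - (203/198)z - 271/33

Newton's divided differences:
f[-5,-2] = (-6 - (-7)) / (-2 - (-5)) = 1/3
f[-2,1] = (-9 - (-6)) / (1 - (-2)) = -1
f[1,6] = (6 - (-9)) / (6 - 1) = 3
f[-5,-2,1] = (-1 - 1/3) / (1 - (-5)) = -2/9
f[-2,1,6] = (3 - (-1)) / (6 - (-2)) = 1/2
f[-5,-2,1,6] = (1/2 - (-2/9)) / (6 - (-5)) = 13/198
f(z) = -7 + (1/3)·(z + 5) + (-2/9)·(z + 5)(z + 2) + (13/198)·(z + 5)(z + 2)(z - 1)
Expanding: f(z) = (13/198)z^3 + (17/99)z^2 - (203/198)z - 271/33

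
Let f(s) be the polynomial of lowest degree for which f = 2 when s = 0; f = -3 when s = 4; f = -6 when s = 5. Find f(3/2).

23/16

Using Newton's divided-difference form:
f[0,4] = (-3 - 2) / (4 - 0) = -5/4
f[4,5] = (-6 - (-3)) / (5 - 4) = -3
f[0,4,5] = (-3 - (-5/4)) / (5 - 0) = -7/20
f(3/2) = 2 + (-5/4)·(3/2) + (-7/20)·(3/2)·(-5/2) = 23/16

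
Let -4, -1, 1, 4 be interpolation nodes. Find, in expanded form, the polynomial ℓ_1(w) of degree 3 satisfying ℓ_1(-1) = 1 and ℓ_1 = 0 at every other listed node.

ℓ_1(w) = (w + 4)(w - 1)(w - 4) / [(3)·(-2)·(-5)]
       = (w^3 - w^2 - 16w + 16) / (30)

ℓ_1(w) = (1/30)w^3 - (1/30)w^2 - (8/15)w + 8/15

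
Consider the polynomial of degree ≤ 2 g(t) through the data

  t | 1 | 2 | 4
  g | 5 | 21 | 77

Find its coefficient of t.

4

L_0(t) = (t - 2)(t - 4) / [3] = (1/3)t^2 - 2t + 8/3
L_1(t) = (t - 1)(t - 4) / [-2] = -(1/2)t^2 + (5/2)t - 2
L_2(t) = (t - 1)(t - 2) / [6] = (1/6)t^2 - (1/2)t + 1/3
g(t) = 5·L_0 + 21·L_1 + 77·L_2
Only the coefficient of t is needed; take it from each L_i and combine:
5·(-2) + 21·(5/2) + 77·(-1/2) = 4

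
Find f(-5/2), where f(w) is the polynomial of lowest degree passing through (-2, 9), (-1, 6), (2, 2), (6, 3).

305/28

L_0(-5/2) = (-3/2)·(-9/2)·(-17/2)/[(-1)·(-4)·(-8)] = 459/256
L_1(-5/2) = (-1/2)·(-9/2)·(-17/2)/[(1)·(-3)·(-7)] = -51/56
L_2(-5/2) = (-1/2)·(-3/2)·(-17/2)/[(4)·(3)·(-4)] = 17/128
L_3(-5/2) = (-1/2)·(-3/2)·(-9/2)/[(8)·(7)·(4)] = -27/1792
Sum: 9·(459/256) + 6·(-51/56) + 2·(17/128) + 3·(-27/1792) = 305/28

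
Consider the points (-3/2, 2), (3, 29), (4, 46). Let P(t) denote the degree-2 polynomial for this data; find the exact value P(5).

67

L_0(5) = (2)·(1)/[(-9/2)·(-11/2)] = 8/99
L_1(5) = (13/2)·(1)/[(9/2)·(-1)] = -13/9
L_2(5) = (13/2)·(2)/[(11/2)·(1)] = 26/11
Sum: 2·(8/99) + 29·(-13/9) + 46·(26/11) = 67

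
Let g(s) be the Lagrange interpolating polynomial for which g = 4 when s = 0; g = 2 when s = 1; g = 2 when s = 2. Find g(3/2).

7/4

Evaluate each Lagrange basis at s = 3/2:
L_0(3/2) = (1/2)·(-1/2)/[(-1)·(-2)] = -1/8
L_1(3/2) = (3/2)·(-1/2)/[(1)·(-1)] = 3/4
L_2(3/2) = (3/2)·(1/2)/[(2)·(1)] = 3/8
Sum: 4·(-1/8) + 2·(3/4) + 2·(3/8) = 7/4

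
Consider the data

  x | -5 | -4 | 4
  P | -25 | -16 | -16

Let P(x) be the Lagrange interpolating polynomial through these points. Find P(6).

-36

Evaluate each Lagrange basis at x = 6:
L_0(6) = (10)·(2)/[(-1)·(-9)] = 20/9
L_1(6) = (11)·(2)/[(1)·(-8)] = -11/4
L_2(6) = (11)·(10)/[(9)·(8)] = 55/36
Sum: (-25)·(20/9) + (-16)·(-11/4) + (-16)·(55/36) = -36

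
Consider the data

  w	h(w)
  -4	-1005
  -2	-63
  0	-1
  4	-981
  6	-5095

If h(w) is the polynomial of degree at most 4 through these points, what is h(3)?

-298

Evaluate each Lagrange basis at w = 3:
L_0(3) = (5)·(3)·(-1)·(-3)/[(-2)·(-4)·(-8)·(-10)] = 9/128
L_1(3) = (7)·(3)·(-1)·(-3)/[(2)·(-2)·(-6)·(-8)] = -21/64
L_2(3) = (7)·(5)·(-1)·(-3)/[(4)·(2)·(-4)·(-6)] = 35/64
L_3(3) = (7)·(5)·(3)·(-3)/[(8)·(6)·(4)·(-2)] = 105/128
L_4(3) = (7)·(5)·(3)·(-1)/[(10)·(8)·(6)·(2)] = -7/64
Sum: (-1005)·(9/128) + (-63)·(-21/64) + (-1)·(35/64) + (-981)·(105/128) + (-5095)·(-7/64) = -298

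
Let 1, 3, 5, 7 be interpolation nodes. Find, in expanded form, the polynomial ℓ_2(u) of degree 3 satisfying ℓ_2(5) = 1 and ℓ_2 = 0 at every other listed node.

ℓ_2(u) = (u - 1)(u - 3)(u - 7) / [(4)·(2)·(-2)]
       = (u^3 - 11u^2 + 31u - 21) / (-16)

ℓ_2(u) = -(1/16)u^3 + (11/16)u^2 - (31/16)u + 21/16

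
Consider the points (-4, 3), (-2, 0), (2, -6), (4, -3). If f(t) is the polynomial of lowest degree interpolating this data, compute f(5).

21/16

Evaluate each Lagrange basis at t = 5:
L_0(5) = (7)·(3)·(1)/[(-2)·(-6)·(-8)] = -7/32
L_1(5) = (9)·(3)·(1)/[(2)·(-4)·(-6)] = 9/16
L_2(5) = (9)·(7)·(1)/[(6)·(4)·(-2)] = -21/16
L_3(5) = (9)·(7)·(3)/[(8)·(6)·(2)] = 63/32
Sum: 3·(-7/32) + 0 + (-6)·(-21/16) + (-3)·(63/32) = 21/16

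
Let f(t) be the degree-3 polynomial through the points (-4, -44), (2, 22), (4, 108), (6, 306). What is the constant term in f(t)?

Build the Lagrange basis polynomials:
L_0(t) = (t - 2)(t - 4)(t - 6) / [-480] = -(1/480)t^3 + (1/40)t^2 - (11/120)t + 1/10
L_1(t) = (t + 4)(t - 4)(t - 6) / [48] = (1/48)t^3 - (1/8)t^2 - (1/3)t + 2
L_2(t) = (t + 4)(t - 2)(t - 6) / [-32] = -(1/32)t^3 + (1/8)t^2 + (5/8)t - 3/2
L_3(t) = (t + 4)(t - 2)(t - 4) / [80] = (1/80)t^3 - (1/40)t^2 - (1/5)t + 2/5
f(t) = (-44)·L_0 + 22·L_1 + 108·L_2 + 306·L_3
Only the constant term is needed; take it from each L_i and combine:
(-44)·(1/10) + 22·(2) + 108·(-3/2) + 306·(2/5) = 0

0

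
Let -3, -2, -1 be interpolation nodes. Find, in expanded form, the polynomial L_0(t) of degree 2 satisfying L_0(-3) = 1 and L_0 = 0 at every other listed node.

L_0(t) = (1/2)t^2 + (3/2)t + 1

L_0(t) = (t + 2)(t + 1) / [(-1)·(-2)]
       = (t^2 + 3t + 2) / (2)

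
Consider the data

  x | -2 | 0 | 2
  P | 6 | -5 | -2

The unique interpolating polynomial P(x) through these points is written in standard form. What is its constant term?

Build the Lagrange basis polynomials:
L_0(x) = x(x - 2) / [8] = (1/8)x^2 - (1/4)x
L_1(x) = (x + 2)(x - 2) / [-4] = -(1/4)x^2 + 1
L_2(x) = (x + 2)x / [8] = (1/8)x^2 + (1/4)x
P(x) = 6·L_0 + (-5)·L_1 + (-2)·L_2
Only the constant term is needed; take it from each L_i and combine:
6·(0) + (-5)·(1) + (-2)·(0) = -5

-5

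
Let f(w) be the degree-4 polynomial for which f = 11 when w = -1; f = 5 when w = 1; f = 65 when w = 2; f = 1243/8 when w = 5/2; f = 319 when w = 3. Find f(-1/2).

Evaluate each Lagrange basis at w = -1/2:
L_0(-1/2) = (-3/2)·(-5/2)·(-3)·(-7/2)/[(-2)·(-3)·(-7/2)·(-4)] = 15/32
L_1(-1/2) = (1/2)·(-5/2)·(-3)·(-7/2)/[(2)·(-1)·(-3/2)·(-2)] = 35/16
L_2(-1/2) = (1/2)·(-3/2)·(-3)·(-7/2)/[(3)·(1)·(-1/2)·(-1)] = -21/4
L_3(-1/2) = (1/2)·(-3/2)·(-5/2)·(-7/2)/[(7/2)·(3/2)·(1/2)·(-1/2)] = 5
L_4(-1/2) = (1/2)·(-3/2)·(-5/2)·(-3)/[(4)·(2)·(1)·(1/2)] = -45/32
Sum: 11·(15/32) + 5·(35/16) + 65·(-21/4) + 1243/8·(5) + 319·(-45/32) = 25/8

25/8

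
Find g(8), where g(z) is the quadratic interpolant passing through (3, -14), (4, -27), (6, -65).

-119

Using Newton's divided-difference form:
g[3,4] = (-27 - (-14)) / (4 - 3) = -13
g[4,6] = (-65 - (-27)) / (6 - 4) = -19
g[3,4,6] = (-19 - (-13)) / (6 - 3) = -2
g(8) = -14 + (-13)·(5) + (-2)·(5)·(4) = -119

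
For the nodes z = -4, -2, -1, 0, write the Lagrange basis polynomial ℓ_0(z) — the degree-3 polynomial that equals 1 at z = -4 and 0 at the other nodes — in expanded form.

ℓ_0(z) = (z + 2)(z + 1)z / [(-2)·(-3)·(-4)]
       = (z^3 + 3z^2 + 2z) / (-24)

ℓ_0(z) = -(1/24)z^3 - (1/8)z^2 - (1/12)z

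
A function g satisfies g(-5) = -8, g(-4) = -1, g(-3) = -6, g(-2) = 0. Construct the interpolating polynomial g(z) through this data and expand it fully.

Newton's divided differences:
g[-5,-4] = (-1 - (-8)) / (-4 - (-5)) = 7
g[-4,-3] = (-6 - (-1)) / (-3 - (-4)) = -5
g[-3,-2] = (0 - (-6)) / (-2 - (-3)) = 6
g[-5,-4,-3] = (-5 - 7) / (-3 - (-5)) = -6
g[-4,-3,-2] = (6 - (-5)) / (-2 - (-4)) = 11/2
g[-5,-4,-3,-2] = (11/2 - (-6)) / (-2 - (-5)) = 23/6
g(z) = -8 + 7·(z + 5) + (-6)·(z + 5)(z + 4) + (23/6)·(z + 5)(z + 4)(z + 3)
Expanding: g(z) = (23/6)z^3 + 40z^2 + (799/6)z + 137

g(z) = (23/6)z^3 + 40z^2 + (799/6)z + 137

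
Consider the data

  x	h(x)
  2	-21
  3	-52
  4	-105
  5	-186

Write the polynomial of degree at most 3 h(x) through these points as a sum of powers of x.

h(x) = -x^3 - 2x^2 - 2x - 1

Newton's divided differences:
h[2,3] = (-52 - (-21)) / (3 - 2) = -31
h[3,4] = (-105 - (-52)) / (4 - 3) = -53
h[4,5] = (-186 - (-105)) / (5 - 4) = -81
h[2,3,4] = (-53 - (-31)) / (4 - 2) = -11
h[3,4,5] = (-81 - (-53)) / (5 - 3) = -14
h[2,3,4,5] = (-14 - (-11)) / (5 - 2) = -1
h(x) = -21 + (-31)·(x - 2) + (-11)·(x - 2)(x - 3) + (-1)·(x - 2)(x - 3)(x - 4)
Expanding: h(x) = -x^3 - 2x^2 - 2x - 1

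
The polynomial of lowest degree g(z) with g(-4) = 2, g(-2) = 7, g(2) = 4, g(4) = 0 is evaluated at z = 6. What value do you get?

Evaluate each Lagrange basis at z = 6:
L_0(6) = (8)·(4)·(2)/[(-2)·(-6)·(-8)] = -2/3
L_1(6) = (10)·(4)·(2)/[(2)·(-4)·(-6)] = 5/3
L_2(6) = (10)·(8)·(2)/[(6)·(4)·(-2)] = -10/3
L_3(6) = (10)·(8)·(4)/[(8)·(6)·(2)] = 10/3
Sum: 2·(-2/3) + 7·(5/3) + 4·(-10/3) + 0 = -3

-3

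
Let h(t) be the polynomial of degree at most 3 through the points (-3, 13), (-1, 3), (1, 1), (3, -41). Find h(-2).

Using Newton's divided-difference form:
h[-3,-1] = (3 - 13) / (-1 - (-3)) = -5
h[-1,1] = (1 - 3) / (1 - (-1)) = -1
h[1,3] = (-41 - 1) / (3 - 1) = -21
h[-3,-1,1] = (-1 - (-5)) / (1 - (-3)) = 1
h[-1,1,3] = (-21 - (-1)) / (3 - (-1)) = -5
h[-3,-1,1,3] = (-5 - 1) / (3 - (-3)) = -1
h(-2) = 13 + (-5)·(1) + 1·(1)·(-1) + (-1)·(1)·(-1)·(-3) = 4

4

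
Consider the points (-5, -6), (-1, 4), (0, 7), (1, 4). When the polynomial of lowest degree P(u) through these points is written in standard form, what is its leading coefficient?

The leading coefficient equals the top divided difference P[-5,-1,0,1].
P[-5,-1] = (4 - (-6)) / (-1 - (-5)) = 5/2
P[-1,0] = (7 - 4) / (0 - (-1)) = 3
P[0,1] = (4 - 7) / (1 - 0) = -3
P[-5,-1,0] = (3 - 5/2) / (0 - (-5)) = 1/10
P[-1,0,1] = (-3 - 3) / (1 - (-1)) = -3
P[-5,-1,0,1] = (-3 - 1/10) / (1 - (-5)) = -31/60

-31/60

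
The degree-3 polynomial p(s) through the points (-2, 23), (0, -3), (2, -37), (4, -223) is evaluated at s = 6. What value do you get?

Evaluate each Lagrange basis at s = 6:
L_0(6) = (6)·(4)·(2)/[(-2)·(-4)·(-6)] = -1
L_1(6) = (8)·(4)·(2)/[(2)·(-2)·(-4)] = 4
L_2(6) = (8)·(6)·(2)/[(4)·(2)·(-2)] = -6
L_3(6) = (8)·(6)·(4)/[(6)·(4)·(2)] = 4
Sum: 23·(-1) + (-3)·(4) + (-37)·(-6) + (-223)·(4) = -705

-705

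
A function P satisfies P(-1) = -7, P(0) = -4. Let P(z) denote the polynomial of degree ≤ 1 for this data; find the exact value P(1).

L_0(1) = (1)/[(-1)] = -1
L_1(1) = (2)/[(1)] = 2
Sum: (-7)·(-1) + (-4)·(2) = -1

-1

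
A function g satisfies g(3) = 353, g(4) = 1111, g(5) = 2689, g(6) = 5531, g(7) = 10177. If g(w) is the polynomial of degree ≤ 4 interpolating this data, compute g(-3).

257

Evaluate each Lagrange basis at w = -3:
L_0(-3) = (-7)·(-8)·(-9)·(-10)/[(-1)·(-2)·(-3)·(-4)] = 210
L_1(-3) = (-6)·(-8)·(-9)·(-10)/[(1)·(-1)·(-2)·(-3)] = -720
L_2(-3) = (-6)·(-7)·(-9)·(-10)/[(2)·(1)·(-1)·(-2)] = 945
L_3(-3) = (-6)·(-7)·(-8)·(-10)/[(3)·(2)·(1)·(-1)] = -560
L_4(-3) = (-6)·(-7)·(-8)·(-9)/[(4)·(3)·(2)·(1)] = 126
Sum: 353·(210) + 1111·(-720) + 2689·(945) + 5531·(-560) + 10177·(126) = 257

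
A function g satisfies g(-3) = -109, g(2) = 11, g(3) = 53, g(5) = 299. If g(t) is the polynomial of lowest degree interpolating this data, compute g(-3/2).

-143/8

Using Newton's divided-difference form:
g[-3,2] = (11 - (-109)) / (2 - (-3)) = 24
g[2,3] = (53 - 11) / (3 - 2) = 42
g[3,5] = (299 - 53) / (5 - 3) = 123
g[-3,2,3] = (42 - 24) / (3 - (-3)) = 3
g[2,3,5] = (123 - 42) / (5 - 2) = 27
g[-3,2,3,5] = (27 - 3) / (5 - (-3)) = 3
g(-3/2) = -109 + 24·(3/2) + 3·(3/2)·(-7/2) + 3·(3/2)·(-7/2)·(-9/2) = -143/8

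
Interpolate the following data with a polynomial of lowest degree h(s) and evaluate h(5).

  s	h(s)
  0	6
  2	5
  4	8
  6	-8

Evaluate each Lagrange basis at s = 5:
L_0(5) = (3)·(1)·(-1)/[(-2)·(-4)·(-6)] = 1/16
L_1(5) = (5)·(1)·(-1)/[(2)·(-2)·(-4)] = -5/16
L_2(5) = (5)·(3)·(-1)/[(4)·(2)·(-2)] = 15/16
L_3(5) = (5)·(3)·(1)/[(6)·(4)·(2)] = 5/16
Sum: 6·(1/16) + 5·(-5/16) + 8·(15/16) + (-8)·(5/16) = 61/16

61/16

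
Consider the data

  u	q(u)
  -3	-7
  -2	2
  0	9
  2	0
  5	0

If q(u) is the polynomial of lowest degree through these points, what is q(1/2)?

1017/128

Using Newton's divided-difference form:
q[-3,-2] = (2 - (-7)) / (-2 - (-3)) = 9
q[-2,0] = (9 - 2) / (0 - (-2)) = 7/2
q[0,2] = (0 - 9) / (2 - 0) = -9/2
q[2,5] = (0 - 0) / (5 - 2) = 0
q[-3,-2,0] = (7/2 - 9) / (0 - (-3)) = -11/6
q[-2,0,2] = (-9/2 - 7/2) / (2 - (-2)) = -2
q[0,2,5] = (0 - (-9/2)) / (5 - 0) = 9/10
q[-3,-2,0,2] = (-2 - (-11/6)) / (2 - (-3)) = -1/30
q[-2,0,2,5] = (9/10 - (-2)) / (5 - (-2)) = 29/70
q[-3,-2,0,2,5] = (29/70 - (-1/30)) / (5 - (-3)) = 47/840
q(1/2) = -7 + 9·(7/2) + (-11/6)·(7/2)·(5/2) + (-1/30)·(7/2)·(5/2)·(1/2) + (47/840)·(7/2)·(5/2)·(1/2)·(-3/2) = 1017/128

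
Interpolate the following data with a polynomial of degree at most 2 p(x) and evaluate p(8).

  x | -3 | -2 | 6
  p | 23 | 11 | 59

111

L_0(8) = (10)·(2)/[(-1)·(-9)] = 20/9
L_1(8) = (11)·(2)/[(1)·(-8)] = -11/4
L_2(8) = (11)·(10)/[(9)·(8)] = 55/36
Sum: 23·(20/9) + 11·(-11/4) + 59·(55/36) = 111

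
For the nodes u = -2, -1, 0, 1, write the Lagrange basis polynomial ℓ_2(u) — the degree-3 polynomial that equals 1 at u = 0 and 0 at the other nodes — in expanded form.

ℓ_2(u) = (u + 2)(u + 1)(u - 1) / [(2)·(1)·(-1)]
       = (u^3 + 2u^2 - u - 2) / (-2)

ℓ_2(u) = -(1/2)u^3 - u^2 + (1/2)u + 1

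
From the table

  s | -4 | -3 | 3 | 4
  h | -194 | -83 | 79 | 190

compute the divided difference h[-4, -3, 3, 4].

3

h[-4,-3] = (-83 - (-194)) / (-3 - (-4)) = 111
h[-3,3] = (79 - (-83)) / (3 - (-3)) = 27
h[3,4] = (190 - 79) / (4 - 3) = 111
h[-4,-3,3] = (27 - 111) / (3 - (-4)) = -12
h[-3,3,4] = (111 - 27) / (4 - (-3)) = 12
h[-4,-3,3,4] = (12 - (-12)) / (4 - (-4)) = 3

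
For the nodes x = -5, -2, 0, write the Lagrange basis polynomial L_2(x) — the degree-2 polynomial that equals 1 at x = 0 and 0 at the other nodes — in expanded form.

L_2(x) = (x + 5)(x + 2) / [(5)·(2)]
       = (x^2 + 7x + 10) / (10)

L_2(x) = (1/10)x^2 + (7/10)x + 1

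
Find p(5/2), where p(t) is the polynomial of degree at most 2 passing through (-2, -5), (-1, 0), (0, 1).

Using Newton's divided-difference form:
p[-2,-1] = (0 - (-5)) / (-1 - (-2)) = 5
p[-1,0] = (1 - 0) / (0 - (-1)) = 1
p[-2,-1,0] = (1 - 5) / (0 - (-2)) = -2
p(5/2) = -5 + 5·(9/2) + (-2)·(9/2)·(7/2) = -14

-14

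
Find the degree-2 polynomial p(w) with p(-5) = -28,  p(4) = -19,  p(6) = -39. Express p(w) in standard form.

Build the Lagrange basis polynomials:
L_0(w) = (w - 4)(w - 6) / [99] = (1/99)w^2 - (10/99)w + 8/33
L_1(w) = (w + 5)(w - 6) / [-18] = -(1/18)w^2 + (1/18)w + 5/3
L_2(w) = (w + 5)(w - 4) / [22] = (1/22)w^2 + (1/22)w - 10/11
p(w) = (-28)·L_0 + (-19)·L_1 + (-39)·L_2
  (-28)·L_0(w) = -(28/99)w^2 + (280/99)w - 224/33
  (-19)·L_1(w) = (19/18)w^2 - (19/18)w - 95/3
  (-39)·L_2(w) = -(39/22)w^2 - (39/22)w + 390/11
Adding term by term: -w^2 - 3

p(w) = -w^2 - 3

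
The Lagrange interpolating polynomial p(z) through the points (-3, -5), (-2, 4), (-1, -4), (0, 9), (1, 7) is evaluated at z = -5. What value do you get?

-596

Evaluate each Lagrange basis at z = -5:
L_0(-5) = (-3)·(-4)·(-5)·(-6)/[(-1)·(-2)·(-3)·(-4)] = 15
L_1(-5) = (-2)·(-4)·(-5)·(-6)/[(1)·(-1)·(-2)·(-3)] = -40
L_2(-5) = (-2)·(-3)·(-5)·(-6)/[(2)·(1)·(-1)·(-2)] = 45
L_3(-5) = (-2)·(-3)·(-4)·(-6)/[(3)·(2)·(1)·(-1)] = -24
L_4(-5) = (-2)·(-3)·(-4)·(-5)/[(4)·(3)·(2)·(1)] = 5
Sum: (-5)·(15) + 4·(-40) + (-4)·(45) + 9·(-24) + 7·(5) = -596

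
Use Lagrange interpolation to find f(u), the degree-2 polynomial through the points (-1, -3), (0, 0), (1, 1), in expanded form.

f(u) = -u^2 + 2u

Build the Lagrange basis polynomials:
L_0(u) = u(u - 1) / [2] = (1/2)u^2 - (1/2)u
L_1(u) = (u + 1)(u - 1) / [-1] = -u^2 + 1
L_2(u) = (u + 1)u / [2] = (1/2)u^2 + (1/2)u
f(u) = (-3)·L_0 + 0·L_1 + 1·L_2
  (-3)·L_0(u) = -(3/2)u^2 + (3/2)u
  0·L_1(u) = 0
  1·L_2(u) = (1/2)u^2 + (1/2)u
Adding term by term: -u^2 + 2u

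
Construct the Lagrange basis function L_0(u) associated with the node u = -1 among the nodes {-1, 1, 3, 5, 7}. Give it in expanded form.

L_0(u) = (u - 1)(u - 3)(u - 5)(u - 7) / [(-2)·(-4)·(-6)·(-8)]
       = (u^4 - 16u^3 + 86u^2 - 176u + 105) / (384)

L_0(u) = (1/384)u^4 - (1/24)u^3 + (43/192)u^2 - (11/24)u + 35/128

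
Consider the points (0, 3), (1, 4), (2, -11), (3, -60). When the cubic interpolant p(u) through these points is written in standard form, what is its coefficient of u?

Build the Lagrange basis polynomials:
L_0(u) = (u - 1)(u - 2)(u - 3) / [-6] = -(1/6)u^3 + u^2 - (11/6)u + 1
L_1(u) = u(u - 2)(u - 3) / [2] = (1/2)u^3 - (5/2)u^2 + 3u
L_2(u) = u(u - 1)(u - 3) / [-2] = -(1/2)u^3 + 2u^2 - (3/2)u
L_3(u) = u(u - 1)(u - 2) / [6] = (1/6)u^3 - (1/2)u^2 + (1/3)u
p(u) = 3·L_0 + 4·L_1 + (-11)·L_2 + (-60)·L_3
Only the coefficient of u is needed; take it from each L_i and combine:
3·(-11/6) + 4·(3) + (-11)·(-3/2) + (-60)·(1/3) = 3

3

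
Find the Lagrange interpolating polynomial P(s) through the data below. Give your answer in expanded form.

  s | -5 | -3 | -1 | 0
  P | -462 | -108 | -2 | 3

L_0(s) = (s + 3)(s + 1)s / [-40] = -(1/40)s^3 - (1/10)s^2 - (3/40)s
L_1(s) = (s + 5)(s + 1)s / [12] = (1/12)s^3 + (1/2)s^2 + (5/12)s
L_2(s) = (s + 5)(s + 3)s / [-8] = -(1/8)s^3 - s^2 - (15/8)s
L_3(s) = (s + 5)(s + 3)(s + 1) / [15] = (1/15)s^3 + (3/5)s^2 + (23/15)s + 1
P(s) = (-462)·L_0 + (-108)·L_1 + (-2)·L_2 + 3·L_3
  (-462)·L_0(s) = (231/20)s^3 + (231/5)s^2 + (693/20)s
  (-108)·L_1(s) = -9s^3 - 54s^2 - 45s
  (-2)·L_2(s) = (1/4)s^3 + 2s^2 + (15/4)s
  3·L_3(s) = (1/5)s^3 + (9/5)s^2 + (23/5)s + 3
Adding term by term: 3s^3 - 4s^2 - 2s + 3

P(s) = 3s^3 - 4s^2 - 2s + 3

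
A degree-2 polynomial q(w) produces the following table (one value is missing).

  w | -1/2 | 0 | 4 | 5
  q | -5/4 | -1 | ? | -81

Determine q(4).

-53

The 3 known values determine q uniquely (degree ≤ 2).
L_0(4) = (4)·(-1)/[(-1/2)·(-11/2)] = -16/11
L_1(4) = (9/2)·(-1)/[(1/2)·(-5)] = 9/5
L_2(4) = (9/2)·(4)/[(11/2)·(5)] = 36/55
Sum: (-5/4)·(-16/11) + (-1)·(9/5) + (-81)·(36/55) = -53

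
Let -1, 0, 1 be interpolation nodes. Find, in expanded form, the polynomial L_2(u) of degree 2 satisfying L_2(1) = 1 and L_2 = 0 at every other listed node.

L_2(u) = (u + 1)u / [(2)·(1)]
       = (u^2 + u) / (2)

L_2(u) = (1/2)u^2 + (1/2)u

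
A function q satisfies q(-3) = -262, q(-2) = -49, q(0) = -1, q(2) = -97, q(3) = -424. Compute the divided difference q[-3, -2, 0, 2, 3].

-4

q[-3,-2] = (-49 - (-262)) / (-2 - (-3)) = 213
q[-2,0] = (-1 - (-49)) / (0 - (-2)) = 24
q[0,2] = (-97 - (-1)) / (2 - 0) = -48
q[2,3] = (-424 - (-97)) / (3 - 2) = -327
q[-3,-2,0] = (24 - 213) / (0 - (-3)) = -63
q[-2,0,2] = (-48 - 24) / (2 - (-2)) = -18
q[0,2,3] = (-327 - (-48)) / (3 - 0) = -93
q[-3,-2,0,2] = (-18 - (-63)) / (2 - (-3)) = 9
q[-2,0,2,3] = (-93 - (-18)) / (3 - (-2)) = -15
q[-3,-2,0,2,3] = (-15 - 9) / (3 - (-3)) = -4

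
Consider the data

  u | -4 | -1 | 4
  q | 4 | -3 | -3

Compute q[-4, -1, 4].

7/24

q[-4,-1] = (-3 - 4) / (-1 - (-4)) = -7/3
q[-1,4] = (-3 - (-3)) / (4 - (-1)) = 0
q[-4,-1,4] = (0 - (-7/3)) / (4 - (-4)) = 7/24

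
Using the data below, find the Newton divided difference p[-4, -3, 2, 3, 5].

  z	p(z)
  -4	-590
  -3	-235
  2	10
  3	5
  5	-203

p[-4,-3] = (-235 - (-590)) / (-3 - (-4)) = 355
p[-3,2] = (10 - (-235)) / (2 - (-3)) = 49
p[2,3] = (5 - 10) / (3 - 2) = -5
p[3,5] = (-203 - 5) / (5 - 3) = -104
p[-4,-3,2] = (49 - 355) / (2 - (-4)) = -51
p[-3,2,3] = (-5 - 49) / (3 - (-3)) = -9
p[2,3,5] = (-104 - (-5)) / (5 - 2) = -33
p[-4,-3,2,3] = (-9 - (-51)) / (3 - (-4)) = 6
p[-3,2,3,5] = (-33 - (-9)) / (5 - (-3)) = -3
p[-4,-3,2,3,5] = (-3 - 6) / (5 - (-4)) = -1

-1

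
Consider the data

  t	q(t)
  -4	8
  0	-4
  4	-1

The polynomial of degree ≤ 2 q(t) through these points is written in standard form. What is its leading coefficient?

The leading coefficient equals the top divided difference q[-4,0,4].
q[-4,0] = (-4 - 8) / (0 - (-4)) = -3
q[0,4] = (-1 - (-4)) / (4 - 0) = 3/4
q[-4,0,4] = (3/4 - (-3)) / (4 - (-4)) = 15/32

15/32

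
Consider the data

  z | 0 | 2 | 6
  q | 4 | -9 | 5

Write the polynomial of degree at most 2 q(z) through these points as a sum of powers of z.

q(z) = (5/3)z^2 - (59/6)z + 4

Newton's divided differences:
q[0,2] = (-9 - 4) / (2 - 0) = -13/2
q[2,6] = (5 - (-9)) / (6 - 2) = 7/2
q[0,2,6] = (7/2 - (-13/2)) / (6 - 0) = 5/3
q(z) = 4 + (-13/2)·z + (5/3)·z(z - 2)
Expanding: q(z) = (5/3)z^2 - (59/6)z + 4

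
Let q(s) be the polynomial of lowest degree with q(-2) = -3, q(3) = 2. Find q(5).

4

Evaluate each Lagrange basis at s = 5:
L_0(5) = (2)/[(-5)] = -2/5
L_1(5) = (7)/[(5)] = 7/5
Sum: (-3)·(-2/5) + 2·(7/5) = 4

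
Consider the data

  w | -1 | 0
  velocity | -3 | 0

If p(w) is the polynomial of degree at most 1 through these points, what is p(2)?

6

Evaluate each Lagrange basis at w = 2:
L_0(2) = (2)/[(-1)] = -2
L_1(2) = (3)/[(1)] = 3
Sum: (-3)·(-2) + 0 = 6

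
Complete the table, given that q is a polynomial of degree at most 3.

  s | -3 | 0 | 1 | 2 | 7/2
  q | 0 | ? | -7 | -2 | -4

The 4 known values determine q uniquely (degree ≤ 3).
Evaluate each Lagrange basis at s = 0:
L_0(0) = (-1)·(-2)·(-7/2)/[(-4)·(-5)·(-13/2)] = 7/130
L_1(0) = (3)·(-2)·(-7/2)/[(4)·(-1)·(-5/2)] = 21/10
L_2(0) = (3)·(-1)·(-7/2)/[(5)·(1)·(-3/2)] = -7/5
L_3(0) = (3)·(-1)·(-2)/[(13/2)·(5/2)·(3/2)] = 16/65
Sum: 0 + (-7)·(21/10) + (-2)·(-7/5) + (-4)·(16/65) = -335/26

-335/26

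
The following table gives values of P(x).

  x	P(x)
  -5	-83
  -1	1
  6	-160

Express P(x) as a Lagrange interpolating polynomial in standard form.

Build the Lagrange basis polynomials:
L_0(x) = (x + 1)(x - 6) / [44] = (1/44)x^2 - (5/44)x - 3/22
L_1(x) = (x + 5)(x - 6) / [-28] = -(1/28)x^2 + (1/28)x + 15/14
L_2(x) = (x + 5)(x + 1) / [77] = (1/77)x^2 + (6/77)x + 5/77
P(x) = (-83)·L_0 + 1·L_1 + (-160)·L_2
  (-83)·L_0(x) = -(83/44)x^2 + (415/44)x + 249/22
  1·L_1(x) = -(1/28)x^2 + (1/28)x + 15/14
  (-160)·L_2(x) = -(160/77)x^2 - (960/77)x - 800/77
Adding term by term: -4x^2 - 3x + 2

P(x) = -4x^2 - 3x + 2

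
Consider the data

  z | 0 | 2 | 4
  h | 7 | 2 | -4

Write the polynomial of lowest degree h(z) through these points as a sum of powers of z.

Build the Lagrange basis polynomials:
L_0(z) = (z - 2)(z - 4) / [8] = (1/8)z^2 - (3/4)z + 1
L_1(z) = z(z - 4) / [-4] = -(1/4)z^2 + z
L_2(z) = z(z - 2) / [8] = (1/8)z^2 - (1/4)z
h(z) = 7·L_0 + 2·L_1 + (-4)·L_2
  7·L_0(z) = (7/8)z^2 - (21/4)z + 7
  2·L_1(z) = -(1/2)z^2 + 2z
  (-4)·L_2(z) = -(1/2)z^2 + z
Adding term by term: -(1/8)z^2 - (9/4)z + 7

h(z) = -(1/8)z^2 - (9/4)z + 7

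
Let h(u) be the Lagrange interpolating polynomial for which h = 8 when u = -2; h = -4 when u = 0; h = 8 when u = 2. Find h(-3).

L_0(-3) = (-3)·(-5)/[(-2)·(-4)] = 15/8
L_1(-3) = (-1)·(-5)/[(2)·(-2)] = -5/4
L_2(-3) = (-1)·(-3)/[(4)·(2)] = 3/8
Sum: 8·(15/8) + (-4)·(-5/4) + 8·(3/8) = 23

23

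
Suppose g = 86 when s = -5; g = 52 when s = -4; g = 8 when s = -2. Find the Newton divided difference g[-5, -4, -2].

4

g[-5,-4] = (52 - 86) / (-4 - (-5)) = -34
g[-4,-2] = (8 - 52) / (-2 - (-4)) = -22
g[-5,-4,-2] = (-22 - (-34)) / (-2 - (-5)) = 4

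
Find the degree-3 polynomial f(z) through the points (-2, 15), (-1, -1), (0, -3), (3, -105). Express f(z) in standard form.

f(z) = -3z^3 - 2z^2 - z - 3

L_0(z) = (z + 1)z(z - 3) / [-10] = -(1/10)z^3 + (1/5)z^2 + (3/10)z
L_1(z) = (z + 2)z(z - 3) / [4] = (1/4)z^3 - (1/4)z^2 - (3/2)z
L_2(z) = (z + 2)(z + 1)(z - 3) / [-6] = -(1/6)z^3 + (7/6)z + 1
L_3(z) = (z + 2)(z + 1)z / [60] = (1/60)z^3 + (1/20)z^2 + (1/30)z
f(z) = 15·L_0 + (-1)·L_1 + (-3)·L_2 + (-105)·L_3
  15·L_0(z) = -(3/2)z^3 + 3z^2 + (9/2)z
  (-1)·L_1(z) = -(1/4)z^3 + (1/4)z^2 + (3/2)z
  (-3)·L_2(z) = (1/2)z^3 - (7/2)z - 3
  (-105)·L_3(z) = -(7/4)z^3 - (21/4)z^2 - (7/2)z
Adding term by term: -3z^3 - 2z^2 - z - 3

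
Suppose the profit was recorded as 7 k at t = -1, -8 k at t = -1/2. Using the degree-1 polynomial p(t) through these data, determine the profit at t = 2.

-83

Evaluate each Lagrange basis at t = 2:
L_0(2) = (5/2)/[(-1/2)] = -5
L_1(2) = (3)/[(1/2)] = 6
Sum: 7·(-5) + (-8)·(6) = -83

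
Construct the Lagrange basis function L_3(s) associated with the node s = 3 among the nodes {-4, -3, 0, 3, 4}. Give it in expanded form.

L_3(s) = (s + 4)(s + 3)s(s - 4) / [(7)·(6)·(3)·(-1)]
       = (s^4 + 3s^3 - 16s^2 - 48s) / (-126)

L_3(s) = -(1/126)s^4 - (1/42)s^3 + (8/63)s^2 + (8/21)s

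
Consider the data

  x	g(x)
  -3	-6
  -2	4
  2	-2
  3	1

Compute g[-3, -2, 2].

g[-3,-2] = (4 - (-6)) / (-2 - (-3)) = 10
g[-2,2] = (-2 - 4) / (2 - (-2)) = -3/2
g[-3,-2,2] = (-3/2 - 10) / (2 - (-3)) = -23/10

-23/10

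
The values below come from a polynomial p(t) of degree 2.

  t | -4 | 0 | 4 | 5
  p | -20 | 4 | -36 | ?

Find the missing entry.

The 3 known values determine p uniquely (degree ≤ 2).
Evaluate each Lagrange basis at t = 5:
L_0(5) = (5)·(1)/[(-4)·(-8)] = 5/32
L_1(5) = (9)·(1)/[(4)·(-4)] = -9/16
L_2(5) = (9)·(5)/[(8)·(4)] = 45/32
Sum: (-20)·(5/32) + 4·(-9/16) + (-36)·(45/32) = -56

-56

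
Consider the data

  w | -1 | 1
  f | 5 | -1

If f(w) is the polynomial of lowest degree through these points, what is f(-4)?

14

L_0(-4) = (-5)/[(-2)] = 5/2
L_1(-4) = (-3)/[(2)] = -3/2
Sum: 5·(5/2) + (-1)·(-3/2) = 14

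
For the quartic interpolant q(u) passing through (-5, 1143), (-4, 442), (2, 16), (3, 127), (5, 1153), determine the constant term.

L_0(u) = (u + 4)(u - 2)(u - 3)(u - 5) / [560] = (1/560)u^4 - (3/280)u^3 - (9/560)u^2 + (47/280)u - 3/14
L_1(u) = (u + 5)(u - 2)(u - 3)(u - 5) / [-378] = -(1/378)u^4 + (5/378)u^3 + (19/378)u^2 - (125/378)u + 25/63
L_2(u) = (u + 5)(u + 4)(u - 3)(u - 5) / [126] = (1/126)u^4 + (1/126)u^3 - (37/126)u^2 - (25/126)u + 50/21
L_3(u) = (u + 5)(u + 4)(u - 2)(u - 5) / [-112] = -(1/112)u^4 - (1/56)u^3 + (33/112)u^2 + (25/56)u - 25/14
L_4(u) = (u + 5)(u + 4)(u - 2)(u - 3) / [540] = (1/540)u^4 + (1/135)u^3 - (19/540)u^2 - (23/270)u + 2/9
q(u) = 1143·L_0 + 442·L_1 + 16·L_2 + 127·L_3 + 1153·L_4
Only the constant term is needed; take it from each L_i and combine:
1143·(-3/14) + 442·(25/63) + 16·(50/21) + 127·(-25/14) + 1153·(2/9) = -2

-2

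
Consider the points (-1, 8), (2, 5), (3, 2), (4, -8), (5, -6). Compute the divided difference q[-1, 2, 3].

-1/2

q[-1,2] = (5 - 8) / (2 - (-1)) = -1
q[2,3] = (2 - 5) / (3 - 2) = -3
q[-1,2,3] = (-3 - (-1)) / (3 - (-1)) = -1/2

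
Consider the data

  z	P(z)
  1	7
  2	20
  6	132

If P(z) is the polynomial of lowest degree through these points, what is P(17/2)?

L_0(17/2) = (13/2)·(5/2)/[(-1)·(-5)] = 13/4
L_1(17/2) = (15/2)·(5/2)/[(1)·(-4)] = -75/16
L_2(17/2) = (15/2)·(13/2)/[(5)·(4)] = 39/16
Sum: 7·(13/4) + 20·(-75/16) + 132·(39/16) = 1003/4

1003/4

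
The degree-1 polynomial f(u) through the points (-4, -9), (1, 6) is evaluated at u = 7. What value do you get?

L_0(7) = (6)/[(-5)] = -6/5
L_1(7) = (11)/[(5)] = 11/5
Sum: (-9)·(-6/5) + 6·(11/5) = 24

24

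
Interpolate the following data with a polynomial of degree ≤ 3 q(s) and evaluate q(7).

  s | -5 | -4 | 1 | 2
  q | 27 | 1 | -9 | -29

Using Newton's divided-difference form:
q[-5,-4] = (1 - 27) / (-4 - (-5)) = -26
q[-4,1] = (-9 - 1) / (1 - (-4)) = -2
q[1,2] = (-29 - (-9)) / (2 - 1) = -20
q[-5,-4,1] = (-2 - (-26)) / (1 - (-5)) = 4
q[-4,1,2] = (-20 - (-2)) / (2 - (-4)) = -3
q[-5,-4,1,2] = (-3 - 4) / (2 - (-5)) = -1
q(7) = 27 + (-26)·(12) + 4·(12)·(11) + (-1)·(12)·(11)·(6) = -549

-549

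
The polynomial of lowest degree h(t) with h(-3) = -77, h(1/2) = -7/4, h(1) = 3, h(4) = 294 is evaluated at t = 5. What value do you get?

Evaluate each Lagrange basis at t = 5:
L_0(5) = (9/2)·(4)·(1)/[(-7/2)·(-4)·(-7)] = -9/49
L_1(5) = (8)·(4)·(1)/[(7/2)·(-1/2)·(-7/2)] = 256/49
L_2(5) = (8)·(9/2)·(1)/[(4)·(1/2)·(-3)] = -6
L_3(5) = (8)·(9/2)·(4)/[(7)·(7/2)·(3)] = 96/49
Sum: (-77)·(-9/49) + (-7/4)·(256/49) + 3·(-6) + 294·(96/49) = 563

563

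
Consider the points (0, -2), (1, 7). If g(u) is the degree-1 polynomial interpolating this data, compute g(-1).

-11

L_0(-1) = (-2)/[(-1)] = 2
L_1(-1) = (-1)/[(1)] = -1
Sum: (-2)·(2) + 7·(-1) = -11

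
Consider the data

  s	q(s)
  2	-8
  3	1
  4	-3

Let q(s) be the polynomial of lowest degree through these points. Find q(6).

Using Newton's divided-difference form:
q[2,3] = (1 - (-8)) / (3 - 2) = 9
q[3,4] = (-3 - 1) / (4 - 3) = -4
q[2,3,4] = (-4 - 9) / (4 - 2) = -13/2
q(6) = -8 + 9·(4) + (-13/2)·(4)·(3) = -50

-50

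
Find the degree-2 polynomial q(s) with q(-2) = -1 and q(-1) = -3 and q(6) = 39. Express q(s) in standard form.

q(s) = s^2 + s - 3

Newton's divided differences:
q[-2,-1] = (-3 - (-1)) / (-1 - (-2)) = -2
q[-1,6] = (39 - (-3)) / (6 - (-1)) = 6
q[-2,-1,6] = (6 - (-2)) / (6 - (-2)) = 1
q(s) = -1 + (-2)·(s + 2) + 1·(s + 2)(s + 1)
Expanding: q(s) = s^2 + s - 3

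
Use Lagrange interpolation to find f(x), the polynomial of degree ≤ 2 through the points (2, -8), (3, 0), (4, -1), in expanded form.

f(x) = -(9/2)x^2 + (61/2)x - 51

L_0(x) = (x - 3)(x - 4) / [2] = (1/2)x^2 - (7/2)x + 6
L_1(x) = (x - 2)(x - 4) / [-1] = -x^2 + 6x - 8
L_2(x) = (x - 2)(x - 3) / [2] = (1/2)x^2 - (5/2)x + 3
f(x) = (-8)·L_0 + 0·L_1 + (-1)·L_2
  (-8)·L_0(x) = -4x^2 + 28x - 48
  0·L_1(x) = 0
  (-1)·L_2(x) = -(1/2)x^2 + (5/2)x - 3
Adding term by term: -(9/2)x^2 + (61/2)x - 51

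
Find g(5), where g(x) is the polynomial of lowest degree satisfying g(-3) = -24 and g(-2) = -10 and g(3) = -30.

-80

Evaluate each Lagrange basis at x = 5:
L_0(5) = (7)·(2)/[(-1)·(-6)] = 7/3
L_1(5) = (8)·(2)/[(1)·(-5)] = -16/5
L_2(5) = (8)·(7)/[(6)·(5)] = 28/15
Sum: (-24)·(7/3) + (-10)·(-16/5) + (-30)·(28/15) = -80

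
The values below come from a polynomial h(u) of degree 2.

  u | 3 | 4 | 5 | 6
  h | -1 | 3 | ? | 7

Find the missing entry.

The 3 known values determine h uniquely (degree ≤ 2).
L_0(5) = (1)·(-1)/[(-1)·(-3)] = -1/3
L_1(5) = (2)·(-1)/[(1)·(-2)] = 1
L_2(5) = (2)·(1)/[(3)·(2)] = 1/3
Sum: (-1)·(-1/3) + 3·(1) + 7·(1/3) = 17/3

17/3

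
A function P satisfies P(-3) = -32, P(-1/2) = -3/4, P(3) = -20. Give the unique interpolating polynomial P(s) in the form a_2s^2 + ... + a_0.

Build the Lagrange basis polynomials:
L_0(s) = (s + 1/2)(s - 3) / [15] = (1/15)s^2 - (1/6)s - 1/10
L_1(s) = (s + 3)(s - 3) / [-35/4] = -(4/35)s^2 + 36/35
L_2(s) = (s + 3)(s + 1/2) / [21] = (1/21)s^2 + (1/6)s + 1/14
P(s) = (-32)·L_0 + (-3/4)·L_1 + (-20)·L_2
  (-32)·L_0(s) = -(32/15)s^2 + (16/3)s + 16/5
  (-3/4)·L_1(s) = (3/35)s^2 - 27/35
  (-20)·L_2(s) = -(20/21)s^2 - (10/3)s - 10/7
Adding term by term: -3s^2 + 2s + 1

P(s) = -3s^2 + 2s + 1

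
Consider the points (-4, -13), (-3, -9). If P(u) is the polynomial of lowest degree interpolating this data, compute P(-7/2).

Evaluate each Lagrange basis at u = -7/2:
L_0(-7/2) = (-1/2)/[(-1)] = 1/2
L_1(-7/2) = (1/2)/[(1)] = 1/2
Sum: (-13)·(1/2) + (-9)·(1/2) = -11

-11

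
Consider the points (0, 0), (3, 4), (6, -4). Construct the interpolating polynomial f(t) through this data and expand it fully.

Newton's divided differences:
f[0,3] = (4 - 0) / (3 - 0) = 4/3
f[3,6] = (-4 - 4) / (6 - 3) = -8/3
f[0,3,6] = (-8/3 - 4/3) / (6 - 0) = -2/3
f(t) = (4/3)·t + (-2/3)·t(t - 3)
Expanding: f(t) = -(2/3)t^2 + (10/3)t

f(t) = -(2/3)t^2 + (10/3)t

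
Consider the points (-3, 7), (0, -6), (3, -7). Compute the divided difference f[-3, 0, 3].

2/3

f[-3,0] = (-6 - 7) / (0 - (-3)) = -13/3
f[0,3] = (-7 - (-6)) / (3 - 0) = -1/3
f[-3,0,3] = (-1/3 - (-13/3)) / (3 - (-3)) = 2/3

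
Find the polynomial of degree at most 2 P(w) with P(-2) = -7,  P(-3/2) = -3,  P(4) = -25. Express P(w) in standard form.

P(w) = -2w^2 + w + 3

Build the Lagrange basis polynomials:
L_0(w) = (w + 3/2)(w - 4) / [3] = (1/3)w^2 - (5/6)w - 2
L_1(w) = (w + 2)(w - 4) / [-11/4] = -(4/11)w^2 + (8/11)w + 32/11
L_2(w) = (w + 2)(w + 3/2) / [33] = (1/33)w^2 + (7/66)w + 1/11
P(w) = (-7)·L_0 + (-3)·L_1 + (-25)·L_2
  (-7)·L_0(w) = -(7/3)w^2 + (35/6)w + 14
  (-3)·L_1(w) = (12/11)w^2 - (24/11)w - 96/11
  (-25)·L_2(w) = -(25/33)w^2 - (175/66)w - 25/11
Adding term by term: -2w^2 + w + 3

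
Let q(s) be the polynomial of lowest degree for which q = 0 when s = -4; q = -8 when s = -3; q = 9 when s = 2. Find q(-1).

L_0(-1) = (2)·(-3)/[(-1)·(-6)] = -1
L_1(-1) = (3)·(-3)/[(1)·(-5)] = 9/5
L_2(-1) = (3)·(2)/[(6)·(5)] = 1/5
Sum: 0 + (-8)·(9/5) + 9·(1/5) = -63/5

-63/5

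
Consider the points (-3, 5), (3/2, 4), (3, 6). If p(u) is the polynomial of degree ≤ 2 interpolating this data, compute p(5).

Evaluate each Lagrange basis at u = 5:
L_0(5) = (7/2)·(2)/[(-9/2)·(-6)] = 7/27
L_1(5) = (8)·(2)/[(9/2)·(-3/2)] = -64/27
L_2(5) = (8)·(7/2)/[(6)·(3/2)] = 28/9
Sum: 5·(7/27) + 4·(-64/27) + 6·(28/9) = 283/27

283/27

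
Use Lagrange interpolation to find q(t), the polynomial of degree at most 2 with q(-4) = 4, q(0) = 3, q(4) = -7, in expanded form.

q(t) = -(9/32)t^2 - (11/8)t + 3

Build the Lagrange basis polynomials:
L_0(t) = t(t - 4) / [32] = (1/32)t^2 - (1/8)t
L_1(t) = (t + 4)(t - 4) / [-16] = -(1/16)t^2 + 1
L_2(t) = (t + 4)t / [32] = (1/32)t^2 + (1/8)t
q(t) = 4·L_0 + 3·L_1 + (-7)·L_2
  4·L_0(t) = (1/8)t^2 - (1/2)t
  3·L_1(t) = -(3/16)t^2 + 3
  (-7)·L_2(t) = -(7/32)t^2 - (7/8)t
Adding term by term: -(9/32)t^2 - (11/8)t + 3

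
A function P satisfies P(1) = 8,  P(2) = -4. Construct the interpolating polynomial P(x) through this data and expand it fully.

L_0(x) = (x - 2) / [-1] = -x + 2
L_1(x) = (x - 1) / [1] = x - 1
P(x) = 8·L_0 + (-4)·L_1
  8·L_0(x) = -8x + 16
  (-4)·L_1(x) = -4x + 4
Adding term by term: -12x + 20

P(x) = -12x + 20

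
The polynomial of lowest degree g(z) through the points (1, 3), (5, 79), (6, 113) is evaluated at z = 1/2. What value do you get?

1/4

L_0(1/2) = (-9/2)·(-11/2)/[(-4)·(-5)] = 99/80
L_1(1/2) = (-1/2)·(-11/2)/[(4)·(-1)] = -11/16
L_2(1/2) = (-1/2)·(-9/2)/[(5)·(1)] = 9/20
Sum: 3·(99/80) + 79·(-11/16) + 113·(9/20) = 1/4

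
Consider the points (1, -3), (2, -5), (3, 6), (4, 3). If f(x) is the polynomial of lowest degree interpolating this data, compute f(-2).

Evaluate each Lagrange basis at x = -2:
L_0(-2) = (-4)·(-5)·(-6)/[(-1)·(-2)·(-3)] = 20
L_1(-2) = (-3)·(-5)·(-6)/[(1)·(-1)·(-2)] = -45
L_2(-2) = (-3)·(-4)·(-6)/[(2)·(1)·(-1)] = 36
L_3(-2) = (-3)·(-4)·(-5)/[(3)·(2)·(1)] = -10
Sum: (-3)·(20) + (-5)·(-45) + 6·(36) + 3·(-10) = 351

351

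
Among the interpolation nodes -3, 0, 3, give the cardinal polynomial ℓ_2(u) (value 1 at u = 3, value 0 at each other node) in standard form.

ℓ_2(u) = (1/18)u^2 + (1/6)u

ℓ_2(u) = (u + 3)u / [(6)·(3)]
       = (u^2 + 3u) / (18)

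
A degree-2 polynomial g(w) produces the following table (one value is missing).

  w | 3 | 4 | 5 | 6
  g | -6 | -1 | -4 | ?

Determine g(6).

The 3 known values determine g uniquely (degree ≤ 2).
Evaluate each Lagrange basis at w = 6:
L_0(6) = (2)·(1)/[(-1)·(-2)] = 1
L_1(6) = (3)·(1)/[(1)·(-1)] = -3
L_2(6) = (3)·(2)/[(2)·(1)] = 3
Sum: (-6)·(1) + (-1)·(-3) + (-4)·(3) = -15

-15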